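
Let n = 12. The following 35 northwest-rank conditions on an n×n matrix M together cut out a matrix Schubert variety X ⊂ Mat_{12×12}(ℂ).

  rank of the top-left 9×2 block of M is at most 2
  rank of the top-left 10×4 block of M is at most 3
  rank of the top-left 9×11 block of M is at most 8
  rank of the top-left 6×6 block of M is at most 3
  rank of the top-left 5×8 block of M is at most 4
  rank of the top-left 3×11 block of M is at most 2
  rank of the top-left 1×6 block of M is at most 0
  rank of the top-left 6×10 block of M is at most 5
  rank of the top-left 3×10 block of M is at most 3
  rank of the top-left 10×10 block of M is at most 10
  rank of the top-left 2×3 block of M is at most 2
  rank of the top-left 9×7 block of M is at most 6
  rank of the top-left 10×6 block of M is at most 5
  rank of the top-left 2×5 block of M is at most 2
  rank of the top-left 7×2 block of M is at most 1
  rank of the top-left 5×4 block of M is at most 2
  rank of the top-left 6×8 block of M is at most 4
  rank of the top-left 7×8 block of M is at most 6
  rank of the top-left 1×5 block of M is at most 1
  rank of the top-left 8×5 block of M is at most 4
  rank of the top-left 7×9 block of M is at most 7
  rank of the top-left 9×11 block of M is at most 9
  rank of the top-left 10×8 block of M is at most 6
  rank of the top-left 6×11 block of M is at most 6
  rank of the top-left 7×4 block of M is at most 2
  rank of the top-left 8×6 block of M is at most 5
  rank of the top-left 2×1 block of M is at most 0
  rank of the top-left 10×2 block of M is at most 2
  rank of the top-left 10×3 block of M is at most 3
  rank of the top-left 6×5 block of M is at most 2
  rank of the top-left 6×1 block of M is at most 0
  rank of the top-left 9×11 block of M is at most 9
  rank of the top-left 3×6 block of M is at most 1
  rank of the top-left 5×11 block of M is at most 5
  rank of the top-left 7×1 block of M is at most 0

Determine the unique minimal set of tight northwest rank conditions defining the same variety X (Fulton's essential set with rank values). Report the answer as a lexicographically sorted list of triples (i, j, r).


Reconstructing r_w from the 35 given conditions:

  0 | 0 | 0 | 0 | 0 | 0 | 1 | 1 | 1 | 1 | 1 | 1
  0 | 1 | 1 | 1 | 1 | 1 | 2 | 2 | 2 | 2 | 2 | 2
  0 | 1 | 1 | 1 | 1 | 1 | 2 | 2 | 2 | 2 | 2 | 3
  0 | 1 | 2 | 2 | 2 | 2 | 3 | 3 | 3 | 3 | 3 | 4
  0 | 1 | 2 | 2 | 2 | 3 | 4 | 4 | 4 | 4 | 4 | 5
  0 | 1 | 2 | 2 | 2 | 3 | 4 | 4 | 5 | 5 | 5 | 6
  0 | 1 | 2 | 2 | 3 | 4 | 5 | 5 | 6 | 6 | 6 | 7
  1 | 2 | 3 | 3 | 4 | 5 | 6 | 6 | 7 | 7 | 7 | 8
  1 | 2 | 3 | 3 | 4 | 5 | 6 | 6 | 7 | 8 | 8 | 9
  1 | 2 | 3 | 3 | 4 | 5 | 6 | 6 | 7 | 8 | 9 | 10
  1 | 2 | 3 | 4 | 5 | 6 | 7 | 7 | 8 | 9 | 10 | 11
  1 | 2 | 3 | 4 | 5 | 6 | 7 | 8 | 9 | 10 | 11 | 12

reading off 1-entries of Δ²R: w = (7, 2, 12, 3, 6, 9, 5, 1, 10, 11, 4, 8).

Fulton essential set (9 of the 30 Rothe cells):

[(1, 6, 0), (3, 6, 1), (3, 11, 2), (6, 5, 2), (6, 8, 4), (7, 1, 0), (7, 4, 2), (10, 4, 3), (10, 8, 6)]


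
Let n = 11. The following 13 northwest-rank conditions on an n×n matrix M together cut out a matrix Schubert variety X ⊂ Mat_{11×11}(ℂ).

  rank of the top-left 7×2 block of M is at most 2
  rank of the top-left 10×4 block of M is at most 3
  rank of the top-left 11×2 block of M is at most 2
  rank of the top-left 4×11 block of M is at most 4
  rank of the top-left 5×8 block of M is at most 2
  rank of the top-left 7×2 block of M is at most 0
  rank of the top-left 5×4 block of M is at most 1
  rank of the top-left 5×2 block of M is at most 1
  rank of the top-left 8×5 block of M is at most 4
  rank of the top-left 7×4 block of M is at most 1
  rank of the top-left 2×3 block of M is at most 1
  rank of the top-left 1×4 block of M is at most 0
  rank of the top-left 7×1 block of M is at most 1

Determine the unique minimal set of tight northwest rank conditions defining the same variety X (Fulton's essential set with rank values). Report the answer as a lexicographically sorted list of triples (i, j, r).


Rank table r_w(11×11) implied by the 13 constraints:

  row 1: 0  0  0  0  1  1  1  1  1  1  1
  row 2: 0  0  1  1  2  2  2  2  2  2  2
  row 3: 0  0  1  1  2  2  2  2  3  3  3
  row 4: 0  0  1  1  2  2  2  2  3  4  4
  row 5: 0  0  1  1  2  2  2  2  3  4  5
  row 6: 0  0  1  1  2  3  3  3  4  5  6
  row 7: 0  0  1  1  2  3  4  4  5  6  7
  row 8: 1  1  2  2  3  4  5  5  6  7  8
  row 9: 1  2  3  3  4  5  6  6  7  8  9
  row 10: 1  2  3  3  4  5  6  7  8  9  10
  row 11: 1  2  3  4  5  6  7  8  9  10  11

hence w(1..11) = (5, 3, 9, 10, 11, 6, 7, 1, 2, 8, 4).

5 SE-corners of the 31-cell Rothe diagram give Ess(w):

[(1, 4, 0), (5, 8, 2), (7, 2, 0), (7, 4, 1), (10, 4, 3)]


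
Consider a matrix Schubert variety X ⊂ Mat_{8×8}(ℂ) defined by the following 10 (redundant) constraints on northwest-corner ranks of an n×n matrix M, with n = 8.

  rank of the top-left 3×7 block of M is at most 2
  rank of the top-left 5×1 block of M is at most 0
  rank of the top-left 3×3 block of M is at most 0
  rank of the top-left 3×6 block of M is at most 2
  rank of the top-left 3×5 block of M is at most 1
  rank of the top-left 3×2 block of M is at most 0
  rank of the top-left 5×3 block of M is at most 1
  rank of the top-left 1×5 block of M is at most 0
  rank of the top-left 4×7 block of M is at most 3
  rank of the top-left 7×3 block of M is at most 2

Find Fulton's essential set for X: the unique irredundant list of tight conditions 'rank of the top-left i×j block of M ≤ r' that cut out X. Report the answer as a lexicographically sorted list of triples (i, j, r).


The tightest implied rank at each (i,j), from the 10 conditions:

  0 | 0 | 0 | 0 | 0 | 1 | 1 | 1
  0 | 0 | 0 | 1 | 1 | 2 | 2 | 2
  0 | 0 | 0 | 1 | 1 | 2 | 2 | 3
  0 | 1 | 1 | 2 | 2 | 3 | 3 | 4
  0 | 1 | 1 | 2 | 3 | 4 | 4 | 5
  1 | 2 | 2 | 3 | 4 | 5 | 5 | 6
  1 | 2 | 2 | 3 | 4 | 5 | 6 | 7
  1 | 2 | 3 | 4 | 5 | 6 | 7 | 8

second differences of R give the permutation w = (6, 4, 8, 2, 5, 1, 7, 3).

Rothe diagram D(w) (17 cells), 7 SE-corners (essential conditions):

[(1, 5, 0), (3, 3, 0), (3, 5, 1), (3, 7, 2), (5, 1, 0), (5, 3, 1), (7, 3, 2)]


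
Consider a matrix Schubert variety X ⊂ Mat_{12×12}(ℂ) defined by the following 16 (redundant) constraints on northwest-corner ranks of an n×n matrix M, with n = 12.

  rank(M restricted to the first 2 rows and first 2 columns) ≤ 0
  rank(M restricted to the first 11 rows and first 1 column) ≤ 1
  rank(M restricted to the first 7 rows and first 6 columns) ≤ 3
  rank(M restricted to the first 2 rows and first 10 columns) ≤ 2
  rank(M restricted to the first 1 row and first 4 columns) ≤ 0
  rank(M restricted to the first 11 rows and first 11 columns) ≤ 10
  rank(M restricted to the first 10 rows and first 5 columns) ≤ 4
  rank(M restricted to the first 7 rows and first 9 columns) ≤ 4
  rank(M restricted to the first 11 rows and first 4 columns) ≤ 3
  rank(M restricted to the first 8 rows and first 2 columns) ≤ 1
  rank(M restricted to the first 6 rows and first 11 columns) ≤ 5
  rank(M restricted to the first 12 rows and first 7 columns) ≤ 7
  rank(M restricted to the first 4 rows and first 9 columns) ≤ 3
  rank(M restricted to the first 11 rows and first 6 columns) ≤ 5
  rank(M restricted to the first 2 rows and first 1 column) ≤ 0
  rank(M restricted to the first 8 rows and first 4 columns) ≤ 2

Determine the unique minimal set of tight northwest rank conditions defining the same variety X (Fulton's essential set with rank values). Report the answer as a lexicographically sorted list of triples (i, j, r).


Rank table r_w(12×12) implied by the 16 constraints:

  i=1: 0 0 0 0 1 1 1 1 1 1 1 1
  i=2: 0 0 1 1 2 2 2 2 2 2 2 2
  i=3: 1 1 2 2 3 3 3 3 3 3 3 3
  i=4: 1 1 2 2 3 3 3 3 3 4 4 4
  i=5: 1 1 2 2 3 3 4 4 4 5 5 5
  i=6: 1 1 2 2 3 3 4 4 4 5 5 6
  i=7: 1 1 2 2 3 3 4 4 4 5 6 7
  i=8: 1 1 2 2 3 4 5 5 5 6 7 8
  i=9: 1 2 3 3 4 5 6 6 6 7 8 9
  i=10: 1 2 3 3 4 5 6 7 7 8 9 10
  i=11: 1 2 3 3 4 5 6 7 8 9 10 11
  i=12: 1 2 3 4 5 6 7 8 9 10 11 12

the unique w with this rank table is (5, 3, 1, 10, 7, 12, 11, 6, 2, 8, 9, 4).

9 SE-corners of the 30-cell Rothe diagram give Ess(w):

[(1, 4, 0), (2, 2, 0), (4, 9, 3), (6, 11, 5), (7, 6, 3), (7, 9, 4), (8, 2, 1), (8, 4, 2), (11, 4, 3)]


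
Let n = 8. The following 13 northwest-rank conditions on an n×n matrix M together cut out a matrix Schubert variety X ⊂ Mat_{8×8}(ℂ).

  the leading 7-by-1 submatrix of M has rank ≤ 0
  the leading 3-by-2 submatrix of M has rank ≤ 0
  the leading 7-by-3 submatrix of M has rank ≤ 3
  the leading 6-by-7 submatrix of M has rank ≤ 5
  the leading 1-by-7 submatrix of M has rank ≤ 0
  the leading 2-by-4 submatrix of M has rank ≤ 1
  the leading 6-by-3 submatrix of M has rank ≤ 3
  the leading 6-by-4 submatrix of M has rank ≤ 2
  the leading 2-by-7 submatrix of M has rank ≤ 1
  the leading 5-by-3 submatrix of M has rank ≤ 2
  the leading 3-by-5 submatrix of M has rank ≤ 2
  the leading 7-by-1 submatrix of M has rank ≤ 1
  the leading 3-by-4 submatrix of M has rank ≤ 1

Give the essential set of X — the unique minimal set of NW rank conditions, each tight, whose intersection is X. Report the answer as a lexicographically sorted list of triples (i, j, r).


Computing R[i][j] = min implied NW-rank bound (n=8, 13 conditions):

  i=1: 0 0 0 0 0 0 0 1
  i=2: 0 0 1 1 1 1 1 2
  i=3: 0 0 1 1 2 2 2 3
  i=4: 0 1 2 2 3 3 3 4
  i=5: 0 1 2 2 3 4 4 5
  i=6: 0 1 2 2 3 4 5 6
  i=7: 0 1 2 3 4 5 6 7
  i=8: 1 2 3 4 5 6 7 8

giving w = (8, 3, 5, 2, 6, 7, 4, 1) via Δ²R.

5 SE-corners of the 18-cell Rothe diagram give Ess(w):

[(1, 7, 0), (3, 2, 0), (3, 4, 1), (6, 4, 2), (7, 1, 0)]


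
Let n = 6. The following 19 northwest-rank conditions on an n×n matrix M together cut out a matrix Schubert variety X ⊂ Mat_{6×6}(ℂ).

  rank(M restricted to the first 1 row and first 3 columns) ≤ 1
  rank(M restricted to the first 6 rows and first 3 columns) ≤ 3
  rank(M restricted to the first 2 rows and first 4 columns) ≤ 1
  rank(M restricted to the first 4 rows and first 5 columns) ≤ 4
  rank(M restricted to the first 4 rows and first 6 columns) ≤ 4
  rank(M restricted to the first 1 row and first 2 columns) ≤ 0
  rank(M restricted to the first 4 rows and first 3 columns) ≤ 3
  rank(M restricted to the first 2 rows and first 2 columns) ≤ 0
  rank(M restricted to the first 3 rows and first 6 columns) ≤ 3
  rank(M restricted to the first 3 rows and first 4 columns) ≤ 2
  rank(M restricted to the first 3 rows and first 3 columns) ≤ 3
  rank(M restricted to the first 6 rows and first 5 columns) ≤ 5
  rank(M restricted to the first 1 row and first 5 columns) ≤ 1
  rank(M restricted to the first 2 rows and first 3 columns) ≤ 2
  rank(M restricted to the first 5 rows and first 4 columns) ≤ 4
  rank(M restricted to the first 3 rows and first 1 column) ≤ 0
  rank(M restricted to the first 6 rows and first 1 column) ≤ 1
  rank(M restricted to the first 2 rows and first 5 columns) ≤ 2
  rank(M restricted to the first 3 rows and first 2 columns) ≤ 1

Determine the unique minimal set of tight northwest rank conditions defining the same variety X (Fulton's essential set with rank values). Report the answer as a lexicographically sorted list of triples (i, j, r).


Reconstructing r_w from the 19 given conditions:

  i=1: 0  0  1  1  1  1
  i=2: 0  0  1  1  2  2
  i=3: 0  1  2  2  3  3
  i=4: 1  2  3  3  4  4
  i=5: 1  2  3  4  5  5
  i=6: 1  2  3  4  5  6

reading off 1-entries of Δ²R: w = (3, 5, 2, 1, 4, 6).

3 SE-corners of the 6-cell Rothe diagram give Ess(w):

[(2, 2, 0), (2, 4, 1), (3, 1, 0)]


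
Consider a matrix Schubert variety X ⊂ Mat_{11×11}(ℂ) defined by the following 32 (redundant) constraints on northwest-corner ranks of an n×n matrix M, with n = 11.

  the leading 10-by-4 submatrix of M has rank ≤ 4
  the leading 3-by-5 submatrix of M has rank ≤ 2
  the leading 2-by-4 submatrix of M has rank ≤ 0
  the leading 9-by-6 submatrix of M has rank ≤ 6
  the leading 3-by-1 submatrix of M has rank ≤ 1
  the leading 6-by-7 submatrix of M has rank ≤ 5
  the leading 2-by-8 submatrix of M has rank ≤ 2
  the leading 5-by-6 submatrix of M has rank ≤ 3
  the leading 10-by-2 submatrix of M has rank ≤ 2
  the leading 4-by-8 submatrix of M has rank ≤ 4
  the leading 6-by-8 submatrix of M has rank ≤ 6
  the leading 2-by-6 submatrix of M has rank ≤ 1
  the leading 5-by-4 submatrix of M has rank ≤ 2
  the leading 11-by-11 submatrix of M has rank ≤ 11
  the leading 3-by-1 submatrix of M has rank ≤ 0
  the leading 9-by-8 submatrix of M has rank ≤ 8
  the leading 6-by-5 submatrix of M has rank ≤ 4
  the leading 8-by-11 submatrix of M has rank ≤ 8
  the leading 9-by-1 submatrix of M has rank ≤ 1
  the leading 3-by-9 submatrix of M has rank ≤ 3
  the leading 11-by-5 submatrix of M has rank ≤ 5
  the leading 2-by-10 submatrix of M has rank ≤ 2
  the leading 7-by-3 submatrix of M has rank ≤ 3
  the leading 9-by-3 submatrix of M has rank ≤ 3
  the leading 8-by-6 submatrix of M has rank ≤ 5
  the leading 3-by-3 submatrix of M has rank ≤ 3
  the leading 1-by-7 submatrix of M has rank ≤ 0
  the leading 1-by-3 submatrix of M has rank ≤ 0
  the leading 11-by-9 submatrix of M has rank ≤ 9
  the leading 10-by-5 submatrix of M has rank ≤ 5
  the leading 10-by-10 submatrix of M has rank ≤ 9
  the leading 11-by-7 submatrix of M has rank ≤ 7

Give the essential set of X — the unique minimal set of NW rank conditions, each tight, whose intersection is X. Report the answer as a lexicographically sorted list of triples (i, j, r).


Propagating the 32 rank bounds to every northwest block:

  row 1: 0 0 0 0 0 0 0 1 1 1 1
  row 2: 0 0 0 0 1 1 1 2 2 2 2
  row 3: 0 1 1 1 2 2 2 3 3 3 3
  row 4: 1 2 2 2 3 3 3 4 4 4 4
  row 5: 1 2 2 2 3 3 4 5 5 5 5
  row 6: 1 2 3 3 4 4 5 6 6 6 6
  row 7: 1 2 3 4 5 5 6 7 7 7 7
  row 8: 1 2 3 4 5 5 6 7 8 8 8
  row 9: 1 2 3 4 5 6 7 8 9 9 9
  row 10: 1 2 3 4 5 6 7 8 9 9 10
  row 11: 1 2 3 4 5 6 7 8 9 10 11

reading off 1-entries of Δ²R: w = (8, 5, 2, 1, 7, 3, 4, 9, 6, 11, 10).

|D(w)|=17, |Ess(w)|=7:

[(1, 7, 0), (2, 4, 0), (3, 1, 0), (5, 4, 2), (5, 6, 3), (8, 6, 5), (10, 10, 9)]


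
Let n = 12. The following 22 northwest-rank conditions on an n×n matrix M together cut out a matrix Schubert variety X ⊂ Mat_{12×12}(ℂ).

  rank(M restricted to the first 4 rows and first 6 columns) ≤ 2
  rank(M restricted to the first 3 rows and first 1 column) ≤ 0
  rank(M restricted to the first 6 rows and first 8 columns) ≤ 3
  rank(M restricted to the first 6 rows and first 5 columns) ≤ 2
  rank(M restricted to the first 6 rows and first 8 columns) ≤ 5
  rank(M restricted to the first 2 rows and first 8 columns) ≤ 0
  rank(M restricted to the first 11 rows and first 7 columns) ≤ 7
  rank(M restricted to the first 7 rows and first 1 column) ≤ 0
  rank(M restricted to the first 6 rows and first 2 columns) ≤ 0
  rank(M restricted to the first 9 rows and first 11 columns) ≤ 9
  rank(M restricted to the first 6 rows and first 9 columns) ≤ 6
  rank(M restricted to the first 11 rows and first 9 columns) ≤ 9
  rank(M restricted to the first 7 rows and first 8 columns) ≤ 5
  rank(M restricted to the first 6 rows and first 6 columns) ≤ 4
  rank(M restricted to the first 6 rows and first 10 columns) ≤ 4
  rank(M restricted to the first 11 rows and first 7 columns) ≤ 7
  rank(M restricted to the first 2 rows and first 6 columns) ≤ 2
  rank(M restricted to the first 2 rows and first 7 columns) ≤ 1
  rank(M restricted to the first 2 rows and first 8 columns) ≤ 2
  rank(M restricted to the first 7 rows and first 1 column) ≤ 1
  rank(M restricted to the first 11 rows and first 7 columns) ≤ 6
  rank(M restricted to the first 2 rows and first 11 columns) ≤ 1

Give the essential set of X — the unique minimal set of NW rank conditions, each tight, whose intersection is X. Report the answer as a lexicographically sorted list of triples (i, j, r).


Recovering R(i,j) via the rank-extension bound from the 22 conditions:

  0, 0, 0, 0, 0, 0, 0, 0, 1, 1, 1, 1
  0, 0, 0, 0, 0, 0, 0, 0, 1, 1, 1, 2
  0, 0, 1, 1, 1, 1, 1, 1, 2, 2, 2, 3
  0, 0, 1, 2, 2, 2, 2, 2, 3, 3, 3, 4
  0, 0, 1, 2, 2, 3, 3, 3, 4, 4, 4, 5
  0, 0, 1, 2, 2, 3, 3, 3, 4, 4, 5, 6
  0, 1, 2, 3, 3, 4, 4, 4, 5, 5, 6, 7
  1, 2, 3, 4, 4, 5, 5, 5, 6, 6, 7, 8
  1, 2, 3, 4, 5, 6, 6, 6, 7, 7, 8, 9
  1, 2, 3, 4, 5, 6, 6, 7, 8, 8, 9, 10
  1, 2, 3, 4, 5, 6, 6, 7, 8, 9, 10, 11
  1, 2, 3, 4, 5, 6, 7, 8, 9, 10, 11, 12

second differences of R give the permutation w = (9, 12, 3, 4, 6, 11, 2, 1, 5, 8, 10, 7).

|D(w)|=34, |Ess(w)|=8:

[(2, 8, 0), (2, 11, 1), (6, 2, 0), (6, 5, 2), (6, 8, 3), (6, 10, 4), (7, 1, 0), (11, 7, 6)]


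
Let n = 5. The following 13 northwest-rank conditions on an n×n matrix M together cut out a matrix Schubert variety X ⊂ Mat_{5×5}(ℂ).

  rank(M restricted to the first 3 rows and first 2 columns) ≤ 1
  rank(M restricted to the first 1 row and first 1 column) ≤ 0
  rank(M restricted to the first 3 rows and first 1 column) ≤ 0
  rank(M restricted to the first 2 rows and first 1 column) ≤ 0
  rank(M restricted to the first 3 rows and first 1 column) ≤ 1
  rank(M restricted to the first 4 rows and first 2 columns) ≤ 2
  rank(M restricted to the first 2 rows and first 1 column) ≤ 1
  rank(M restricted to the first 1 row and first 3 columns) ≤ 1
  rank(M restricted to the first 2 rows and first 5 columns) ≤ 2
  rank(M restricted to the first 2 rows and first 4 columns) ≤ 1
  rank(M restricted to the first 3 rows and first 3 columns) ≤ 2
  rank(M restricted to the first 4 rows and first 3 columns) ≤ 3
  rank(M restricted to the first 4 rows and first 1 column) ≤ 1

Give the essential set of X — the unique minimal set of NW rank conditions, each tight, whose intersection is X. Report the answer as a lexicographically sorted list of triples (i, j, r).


Propagating the 13 rank bounds to every northwest block:

  i=1: 0 | 1 | 1 | 1 | 1
  i=2: 0 | 1 | 1 | 1 | 2
  i=3: 0 | 1 | 2 | 2 | 3
  i=4: 1 | 2 | 3 | 3 | 4
  i=5: 1 | 2 | 3 | 4 | 5

reading off 1-entries of Δ²R: w = (2, 5, 3, 1, 4).

2 SE-corners of the 5-cell Rothe diagram give Ess(w):

[(2, 4, 1), (3, 1, 0)]


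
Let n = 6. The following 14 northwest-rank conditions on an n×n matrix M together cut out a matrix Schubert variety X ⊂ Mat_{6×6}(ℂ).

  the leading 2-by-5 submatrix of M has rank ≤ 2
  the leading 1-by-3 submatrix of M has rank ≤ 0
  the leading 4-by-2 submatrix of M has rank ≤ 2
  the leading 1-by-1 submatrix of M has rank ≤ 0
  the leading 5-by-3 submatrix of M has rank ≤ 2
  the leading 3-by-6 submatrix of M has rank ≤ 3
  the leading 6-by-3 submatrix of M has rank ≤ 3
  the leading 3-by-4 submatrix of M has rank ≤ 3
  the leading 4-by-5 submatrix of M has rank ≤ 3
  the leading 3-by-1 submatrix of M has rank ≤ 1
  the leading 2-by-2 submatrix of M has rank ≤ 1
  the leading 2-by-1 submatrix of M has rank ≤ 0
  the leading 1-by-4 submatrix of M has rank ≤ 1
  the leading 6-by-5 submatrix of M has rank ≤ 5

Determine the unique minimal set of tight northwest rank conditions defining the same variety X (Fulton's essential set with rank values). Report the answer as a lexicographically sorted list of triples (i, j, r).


Rank table r_w(6×6) implied by the 14 constraints:

  row 1: 0 | 0 | 0 | 1 | 1 | 1
  row 2: 0 | 1 | 1 | 2 | 2 | 2
  row 3: 1 | 2 | 2 | 3 | 3 | 3
  row 4: 1 | 2 | 2 | 3 | 3 | 4
  row 5: 1 | 2 | 2 | 3 | 4 | 5
  row 6: 1 | 2 | 3 | 4 | 5 | 6

the unique w with this rank table is (4, 2, 1, 6, 5, 3).

Fulton essential set (4 of the 7 Rothe cells):

[(1, 3, 0), (2, 1, 0), (4, 5, 3), (5, 3, 2)]


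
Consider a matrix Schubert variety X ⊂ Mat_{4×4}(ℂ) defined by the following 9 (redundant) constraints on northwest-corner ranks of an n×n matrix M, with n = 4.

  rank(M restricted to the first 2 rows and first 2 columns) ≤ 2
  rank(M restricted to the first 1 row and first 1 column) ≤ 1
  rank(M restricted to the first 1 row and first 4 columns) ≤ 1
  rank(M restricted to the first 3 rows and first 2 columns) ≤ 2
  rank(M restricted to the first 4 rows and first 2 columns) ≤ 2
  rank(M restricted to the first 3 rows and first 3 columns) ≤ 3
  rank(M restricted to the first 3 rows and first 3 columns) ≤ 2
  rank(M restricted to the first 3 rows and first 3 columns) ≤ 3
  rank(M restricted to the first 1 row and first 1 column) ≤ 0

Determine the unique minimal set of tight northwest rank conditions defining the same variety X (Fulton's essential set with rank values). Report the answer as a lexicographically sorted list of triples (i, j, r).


Propagating the 9 rank bounds to every northwest block:

  0 1 1 1
  1 2 2 2
  1 2 2 3
  1 2 3 4

reading off 1-entries of Δ²R: w = (2, 1, 4, 3).

Rothe diagram D(w) (2 cells), 2 SE-corners (essential conditions):

[(1, 1, 0), (3, 3, 2)]


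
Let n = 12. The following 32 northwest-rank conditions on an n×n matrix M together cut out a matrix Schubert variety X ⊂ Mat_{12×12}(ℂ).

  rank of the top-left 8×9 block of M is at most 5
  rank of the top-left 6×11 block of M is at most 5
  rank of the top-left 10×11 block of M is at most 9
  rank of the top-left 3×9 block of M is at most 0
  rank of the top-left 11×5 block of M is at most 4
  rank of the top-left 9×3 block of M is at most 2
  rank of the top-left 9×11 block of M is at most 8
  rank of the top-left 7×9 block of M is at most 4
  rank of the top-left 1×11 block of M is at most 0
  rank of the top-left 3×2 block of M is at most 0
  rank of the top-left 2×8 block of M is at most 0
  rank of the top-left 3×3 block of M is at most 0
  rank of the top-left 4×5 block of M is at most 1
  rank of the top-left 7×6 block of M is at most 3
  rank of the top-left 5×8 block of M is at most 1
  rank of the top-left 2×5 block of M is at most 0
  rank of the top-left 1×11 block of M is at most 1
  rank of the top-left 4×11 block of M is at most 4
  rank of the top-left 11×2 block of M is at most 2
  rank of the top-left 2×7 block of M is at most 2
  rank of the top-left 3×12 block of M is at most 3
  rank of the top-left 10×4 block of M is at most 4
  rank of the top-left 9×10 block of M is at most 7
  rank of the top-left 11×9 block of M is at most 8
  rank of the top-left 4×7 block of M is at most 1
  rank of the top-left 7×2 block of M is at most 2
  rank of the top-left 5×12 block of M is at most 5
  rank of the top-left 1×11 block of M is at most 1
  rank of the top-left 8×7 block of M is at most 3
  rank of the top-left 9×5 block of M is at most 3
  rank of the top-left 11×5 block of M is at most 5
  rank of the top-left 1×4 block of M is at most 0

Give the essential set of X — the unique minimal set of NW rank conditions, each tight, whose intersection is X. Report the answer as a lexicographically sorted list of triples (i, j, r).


Computing R[i][j] = min implied NW-rank bound (n=12, 32 conditions):

  R[1]: 0, 0, 0, 0, 0, 0, 0, 0, 0, 0, 0, 1
  R[2]: 0, 0, 0, 0, 0, 0, 0, 0, 0, 1, 1, 2
  R[3]: 0, 0, 0, 0, 0, 0, 0, 0, 0, 1, 2, 3
  R[4]: 1, 1, 1, 1, 1, 1, 1, 1, 1, 2, 3, 4
  R[5]: 1, 1, 1, 1, 1, 1, 1, 1, 2, 3, 4, 5
  R[6]: 1, 2, 2, 2, 2, 2, 2, 2, 3, 4, 5, 6
  R[7]: 1, 2, 2, 3, 3, 3, 3, 3, 4, 5, 6, 7
  R[8]: 1, 2, 2, 3, 3, 3, 3, 4, 5, 6, 7, 8
  R[9]: 1, 2, 2, 3, 3, 4, 4, 5, 6, 7, 8, 9
  R[10]: 1, 2, 3, 4, 4, 5, 5, 6, 7, 8, 9, 10
  R[11]: 1, 2, 3, 4, 4, 5, 6, 7, 8, 9, 10, 11
  R[12]: 1, 2, 3, 4, 5, 6, 7, 8, 9, 10, 11, 12

second differences of R give the permutation w = (12, 10, 11, 1, 9, 2, 4, 8, 6, 3, 7, 5).

D(w) has 44 cells with 7 SE-corners; essential set:

[(1, 11, 0), (3, 9, 0), (5, 8, 1), (8, 7, 3), (9, 3, 2), (9, 5, 3), (11, 5, 4)]


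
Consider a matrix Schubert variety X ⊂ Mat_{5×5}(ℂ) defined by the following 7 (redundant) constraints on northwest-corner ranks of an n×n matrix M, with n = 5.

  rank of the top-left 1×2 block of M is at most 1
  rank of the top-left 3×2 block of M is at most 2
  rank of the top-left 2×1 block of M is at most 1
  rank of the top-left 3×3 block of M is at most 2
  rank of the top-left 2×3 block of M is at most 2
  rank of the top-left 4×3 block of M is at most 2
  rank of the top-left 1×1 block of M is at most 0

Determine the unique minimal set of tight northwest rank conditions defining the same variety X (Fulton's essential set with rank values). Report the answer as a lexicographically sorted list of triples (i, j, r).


The tightest implied rank at each (i,j), from the 7 conditions:

  row 1: 0 | 1 | 1 | 1 | 1
  row 2: 1 | 2 | 2 | 2 | 2
  row 3: 1 | 2 | 2 | 3 | 3
  row 4: 1 | 2 | 2 | 3 | 4
  row 5: 1 | 2 | 3 | 4 | 5

second differences of R give the permutation w = (2, 1, 4, 5, 3).

Fulton essential set (2 of the 3 Rothe cells):

[(1, 1, 0), (4, 3, 2)]


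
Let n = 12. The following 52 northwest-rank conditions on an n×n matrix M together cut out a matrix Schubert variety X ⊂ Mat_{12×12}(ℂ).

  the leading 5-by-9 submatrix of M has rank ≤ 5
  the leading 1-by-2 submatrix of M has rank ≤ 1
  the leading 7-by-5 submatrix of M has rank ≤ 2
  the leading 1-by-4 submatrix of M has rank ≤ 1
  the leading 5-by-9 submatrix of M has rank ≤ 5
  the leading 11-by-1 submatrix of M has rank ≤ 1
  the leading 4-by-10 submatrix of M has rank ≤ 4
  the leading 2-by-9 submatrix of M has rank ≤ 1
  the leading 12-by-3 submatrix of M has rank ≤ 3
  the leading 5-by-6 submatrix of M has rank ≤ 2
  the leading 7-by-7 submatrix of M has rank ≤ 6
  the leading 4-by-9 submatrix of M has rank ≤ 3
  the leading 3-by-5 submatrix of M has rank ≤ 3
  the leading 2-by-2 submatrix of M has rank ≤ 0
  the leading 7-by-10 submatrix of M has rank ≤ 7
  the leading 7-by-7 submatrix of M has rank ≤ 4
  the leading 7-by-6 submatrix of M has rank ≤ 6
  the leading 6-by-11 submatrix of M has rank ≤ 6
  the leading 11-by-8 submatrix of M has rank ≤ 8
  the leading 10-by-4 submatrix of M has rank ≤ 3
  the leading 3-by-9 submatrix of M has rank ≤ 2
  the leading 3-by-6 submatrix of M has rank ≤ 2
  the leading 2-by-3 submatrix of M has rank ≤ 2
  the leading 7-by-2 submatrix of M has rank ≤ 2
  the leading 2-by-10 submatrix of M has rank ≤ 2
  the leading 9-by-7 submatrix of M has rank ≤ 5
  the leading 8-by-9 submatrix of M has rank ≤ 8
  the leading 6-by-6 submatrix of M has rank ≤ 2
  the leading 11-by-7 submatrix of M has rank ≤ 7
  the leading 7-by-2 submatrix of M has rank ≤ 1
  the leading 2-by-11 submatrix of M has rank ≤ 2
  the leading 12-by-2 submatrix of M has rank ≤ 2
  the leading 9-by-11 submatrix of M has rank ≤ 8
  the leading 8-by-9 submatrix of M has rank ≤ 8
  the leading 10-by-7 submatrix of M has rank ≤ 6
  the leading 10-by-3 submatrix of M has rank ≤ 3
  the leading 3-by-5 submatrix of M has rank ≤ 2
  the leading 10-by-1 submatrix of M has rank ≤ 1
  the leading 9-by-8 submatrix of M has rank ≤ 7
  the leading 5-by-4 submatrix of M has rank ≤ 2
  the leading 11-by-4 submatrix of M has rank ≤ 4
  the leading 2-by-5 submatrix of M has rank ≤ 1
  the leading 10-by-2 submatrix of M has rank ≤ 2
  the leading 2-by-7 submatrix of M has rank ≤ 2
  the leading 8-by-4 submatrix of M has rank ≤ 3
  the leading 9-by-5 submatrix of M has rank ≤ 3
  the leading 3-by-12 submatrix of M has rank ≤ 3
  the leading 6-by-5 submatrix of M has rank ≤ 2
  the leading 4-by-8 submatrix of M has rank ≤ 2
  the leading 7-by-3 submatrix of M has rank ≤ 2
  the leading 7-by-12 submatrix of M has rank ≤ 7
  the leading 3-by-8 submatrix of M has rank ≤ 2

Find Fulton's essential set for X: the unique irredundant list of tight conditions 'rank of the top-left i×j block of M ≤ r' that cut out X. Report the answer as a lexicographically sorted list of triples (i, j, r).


The tightest implied rank at each (i,j), from the 52 conditions:

  row 1: 0, 0, 1, 1, 1, 1, 1, 1, 1, 1, 1, 1
  row 2: 0, 0, 1, 1, 1, 1, 1, 1, 1, 2, 2, 2
  row 3: 1, 1, 2, 2, 2, 2, 2, 2, 2, 3, 3, 3
  row 4: 1, 1, 2, 2, 2, 2, 2, 2, 3, 4, 4, 4
  row 5: 1, 1, 2, 2, 2, 2, 3, 3, 4, 5, 5, 5
  row 6: 1, 1, 2, 2, 2, 2, 3, 4, 5, 6, 6, 6
  row 7: 1, 1, 2, 2, 2, 3, 4, 5, 6, 7, 7, 7
  row 8: 1, 2, 3, 3, 3, 4, 5, 6, 7, 8, 8, 8
  row 9: 1, 2, 3, 3, 3, 4, 5, 6, 7, 8, 8, 9
  row 10: 1, 2, 3, 3, 4, 5, 6, 7, 8, 9, 9, 10
  row 11: 1, 2, 3, 4, 5, 6, 7, 8, 9, 10, 10, 11
  row 12: 1, 2, 3, 4, 5, 6, 7, 8, 9, 10, 11, 12

second differences of R give the permutation w = (3, 10, 1, 9, 7, 8, 6, 2, 12, 5, 4, 11).

|D(w)|=31, |Ess(w)|=9:

[(2, 2, 0), (2, 9, 1), (4, 8, 2), (6, 6, 2), (7, 2, 1), (7, 5, 2), (9, 5, 3), (9, 11, 8), (10, 4, 3)]


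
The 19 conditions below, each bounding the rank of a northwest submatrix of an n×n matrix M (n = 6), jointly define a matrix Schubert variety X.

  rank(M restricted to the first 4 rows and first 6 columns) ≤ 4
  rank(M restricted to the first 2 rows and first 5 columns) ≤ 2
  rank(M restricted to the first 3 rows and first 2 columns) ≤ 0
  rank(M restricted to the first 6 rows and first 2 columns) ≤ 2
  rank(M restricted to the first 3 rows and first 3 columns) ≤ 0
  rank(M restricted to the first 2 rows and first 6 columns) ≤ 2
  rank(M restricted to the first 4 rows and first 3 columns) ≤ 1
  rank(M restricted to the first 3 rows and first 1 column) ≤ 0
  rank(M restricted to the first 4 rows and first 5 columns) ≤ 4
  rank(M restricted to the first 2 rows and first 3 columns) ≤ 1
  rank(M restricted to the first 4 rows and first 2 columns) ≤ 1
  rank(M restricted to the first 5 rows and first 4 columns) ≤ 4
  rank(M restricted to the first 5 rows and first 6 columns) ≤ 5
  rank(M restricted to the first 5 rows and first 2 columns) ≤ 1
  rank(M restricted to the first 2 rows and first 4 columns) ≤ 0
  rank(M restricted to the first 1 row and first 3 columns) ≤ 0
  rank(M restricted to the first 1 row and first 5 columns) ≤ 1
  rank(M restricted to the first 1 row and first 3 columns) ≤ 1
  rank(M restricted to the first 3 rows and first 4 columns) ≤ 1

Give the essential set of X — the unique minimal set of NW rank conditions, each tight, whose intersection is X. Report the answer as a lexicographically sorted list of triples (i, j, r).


The tightest implied rank at each (i,j), from the 19 conditions:

  R[1]: 0, 0, 0, 0, 1, 1
  R[2]: 0, 0, 0, 0, 1, 2
  R[3]: 0, 0, 0, 1, 2, 3
  R[4]: 1, 1, 1, 2, 3, 4
  R[5]: 1, 1, 2, 3, 4, 5
  R[6]: 1, 2, 3, 4, 5, 6

the unique w with this rank table is (5, 6, 4, 1, 3, 2).

3 SE-corners of the 12-cell Rothe diagram give Ess(w):

[(2, 4, 0), (3, 3, 0), (5, 2, 1)]


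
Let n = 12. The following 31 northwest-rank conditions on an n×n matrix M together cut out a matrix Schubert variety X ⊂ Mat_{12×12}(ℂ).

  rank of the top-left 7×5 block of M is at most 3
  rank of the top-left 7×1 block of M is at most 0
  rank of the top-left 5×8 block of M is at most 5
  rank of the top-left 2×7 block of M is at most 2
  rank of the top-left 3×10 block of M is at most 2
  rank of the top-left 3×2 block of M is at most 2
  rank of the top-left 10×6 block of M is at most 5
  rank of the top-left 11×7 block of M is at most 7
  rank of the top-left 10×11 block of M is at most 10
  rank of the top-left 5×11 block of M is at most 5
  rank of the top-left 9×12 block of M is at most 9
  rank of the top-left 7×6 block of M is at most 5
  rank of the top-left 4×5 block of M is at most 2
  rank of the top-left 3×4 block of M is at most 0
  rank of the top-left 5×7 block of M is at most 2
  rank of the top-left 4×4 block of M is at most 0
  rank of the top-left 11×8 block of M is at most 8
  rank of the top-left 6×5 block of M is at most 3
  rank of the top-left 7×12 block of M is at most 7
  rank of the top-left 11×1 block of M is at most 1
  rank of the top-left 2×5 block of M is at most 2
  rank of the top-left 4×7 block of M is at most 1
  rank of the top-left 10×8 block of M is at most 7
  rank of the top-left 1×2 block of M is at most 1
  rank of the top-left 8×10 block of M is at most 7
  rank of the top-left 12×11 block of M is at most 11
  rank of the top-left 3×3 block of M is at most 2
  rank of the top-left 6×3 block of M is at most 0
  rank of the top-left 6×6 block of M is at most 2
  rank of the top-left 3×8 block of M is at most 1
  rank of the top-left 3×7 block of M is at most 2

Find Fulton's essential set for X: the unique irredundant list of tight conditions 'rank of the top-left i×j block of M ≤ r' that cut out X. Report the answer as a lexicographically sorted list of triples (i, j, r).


The tightest implied rank at each (i,j), from the 31 conditions:

  0 0 0 0 1 1 1 1 1 1 1 1
  0 0 0 0 1 1 1 1 2 2 2 2
  0 0 0 0 1 1 1 1 2 2 3 3
  0 0 0 0 1 1 1 2 3 3 4 4
  0 0 0 1 2 2 2 3 4 4 5 5
  0 0 0 1 2 2 3 4 5 5 6 6
  0 1 1 2 3 3 4 5 6 6 7 7
  1 2 2 3 4 4 5 6 7 7 8 8
  1 2 3 4 5 5 6 7 8 8 9 9
  1 2 3 4 5 5 6 7 8 9 10 10
  1 2 3 4 5 6 7 8 9 10 11 11
  1 2 3 4 5 6 7 8 9 10 11 12

the unique w with this rank table is (5, 9, 11, 8, 4, 7, 2, 1, 3, 10, 6, 12).

D(w) has 34 cells with 8 SE-corners; essential set:

[(3, 8, 1), (3, 10, 2), (4, 4, 0), (4, 7, 1), (6, 3, 0), (6, 6, 2), (7, 1, 0), (10, 6, 5)]


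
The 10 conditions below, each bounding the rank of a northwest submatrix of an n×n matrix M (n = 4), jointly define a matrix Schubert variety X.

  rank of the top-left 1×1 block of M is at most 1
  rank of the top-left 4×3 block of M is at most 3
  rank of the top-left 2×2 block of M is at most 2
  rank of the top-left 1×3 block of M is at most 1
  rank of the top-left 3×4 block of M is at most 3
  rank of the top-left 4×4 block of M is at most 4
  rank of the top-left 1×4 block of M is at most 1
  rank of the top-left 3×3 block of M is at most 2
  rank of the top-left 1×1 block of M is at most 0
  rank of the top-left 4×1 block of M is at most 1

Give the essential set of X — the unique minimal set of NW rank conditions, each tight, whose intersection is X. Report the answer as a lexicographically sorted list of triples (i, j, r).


The tightest implied rank at each (i,j), from the 10 conditions:

  R[1]: 0 1 1 1
  R[2]: 1 2 2 2
  R[3]: 1 2 2 3
  R[4]: 1 2 3 4

giving w = (2, 1, 4, 3) via Δ²R.

D(w) has 2 cells with 2 SE-corners; essential set:

[(1, 1, 0), (3, 3, 2)]


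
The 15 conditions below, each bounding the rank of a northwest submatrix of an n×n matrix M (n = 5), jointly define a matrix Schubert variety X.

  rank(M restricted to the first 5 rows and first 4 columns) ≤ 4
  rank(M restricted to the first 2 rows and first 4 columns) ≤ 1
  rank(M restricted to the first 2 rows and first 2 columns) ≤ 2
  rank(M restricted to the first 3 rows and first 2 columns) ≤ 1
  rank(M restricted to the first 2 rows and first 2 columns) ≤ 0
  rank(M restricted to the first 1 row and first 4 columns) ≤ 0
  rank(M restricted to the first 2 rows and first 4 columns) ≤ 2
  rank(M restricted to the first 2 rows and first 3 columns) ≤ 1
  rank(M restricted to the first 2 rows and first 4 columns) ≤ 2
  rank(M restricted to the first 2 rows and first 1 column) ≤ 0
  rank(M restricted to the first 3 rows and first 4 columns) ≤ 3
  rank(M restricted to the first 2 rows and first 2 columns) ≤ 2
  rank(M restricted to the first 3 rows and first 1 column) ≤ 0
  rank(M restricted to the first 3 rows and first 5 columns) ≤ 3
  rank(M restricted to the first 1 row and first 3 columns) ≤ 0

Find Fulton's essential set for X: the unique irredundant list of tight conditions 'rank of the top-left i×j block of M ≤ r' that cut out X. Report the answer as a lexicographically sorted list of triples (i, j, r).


The tightest implied rank at each (i,j), from the 15 conditions:

  i=1: 0 0 0 0 1
  i=2: 0 0 1 1 2
  i=3: 0 1 2 2 3
  i=4: 1 2 3 3 4
  i=5: 1 2 3 4 5

giving w = (5, 3, 2, 1, 4) via Δ²R.

3 SE-corners of the 7-cell Rothe diagram give Ess(w):

[(1, 4, 0), (2, 2, 0), (3, 1, 0)]


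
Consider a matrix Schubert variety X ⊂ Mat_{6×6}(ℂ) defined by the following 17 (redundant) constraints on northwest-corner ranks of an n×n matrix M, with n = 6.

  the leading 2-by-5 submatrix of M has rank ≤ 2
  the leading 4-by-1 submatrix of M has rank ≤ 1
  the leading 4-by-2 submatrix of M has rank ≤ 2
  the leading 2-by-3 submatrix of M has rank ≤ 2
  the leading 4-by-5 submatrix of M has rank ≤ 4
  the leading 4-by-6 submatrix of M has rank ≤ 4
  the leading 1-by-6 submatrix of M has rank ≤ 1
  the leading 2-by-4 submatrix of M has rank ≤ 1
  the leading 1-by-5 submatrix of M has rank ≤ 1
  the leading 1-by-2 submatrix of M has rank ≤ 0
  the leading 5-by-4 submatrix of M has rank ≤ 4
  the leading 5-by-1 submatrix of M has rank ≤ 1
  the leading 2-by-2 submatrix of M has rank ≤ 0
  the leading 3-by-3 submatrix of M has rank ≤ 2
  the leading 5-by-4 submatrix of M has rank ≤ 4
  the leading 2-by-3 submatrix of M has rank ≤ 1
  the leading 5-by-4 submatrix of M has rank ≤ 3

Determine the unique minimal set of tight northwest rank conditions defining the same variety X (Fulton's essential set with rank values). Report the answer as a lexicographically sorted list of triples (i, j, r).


Propagating the 17 rank bounds to every northwest block:

  0 0 1 1 1 1
  0 0 1 1 2 2
  1 1 2 2 3 3
  1 2 3 3 4 4
  1 2 3 3 4 5
  1 2 3 4 5 6

so w = (3, 5, 1, 2, 6, 4).

Fulton essential set (3 of the 6 Rothe cells):

[(2, 2, 0), (2, 4, 1), (5, 4, 3)]


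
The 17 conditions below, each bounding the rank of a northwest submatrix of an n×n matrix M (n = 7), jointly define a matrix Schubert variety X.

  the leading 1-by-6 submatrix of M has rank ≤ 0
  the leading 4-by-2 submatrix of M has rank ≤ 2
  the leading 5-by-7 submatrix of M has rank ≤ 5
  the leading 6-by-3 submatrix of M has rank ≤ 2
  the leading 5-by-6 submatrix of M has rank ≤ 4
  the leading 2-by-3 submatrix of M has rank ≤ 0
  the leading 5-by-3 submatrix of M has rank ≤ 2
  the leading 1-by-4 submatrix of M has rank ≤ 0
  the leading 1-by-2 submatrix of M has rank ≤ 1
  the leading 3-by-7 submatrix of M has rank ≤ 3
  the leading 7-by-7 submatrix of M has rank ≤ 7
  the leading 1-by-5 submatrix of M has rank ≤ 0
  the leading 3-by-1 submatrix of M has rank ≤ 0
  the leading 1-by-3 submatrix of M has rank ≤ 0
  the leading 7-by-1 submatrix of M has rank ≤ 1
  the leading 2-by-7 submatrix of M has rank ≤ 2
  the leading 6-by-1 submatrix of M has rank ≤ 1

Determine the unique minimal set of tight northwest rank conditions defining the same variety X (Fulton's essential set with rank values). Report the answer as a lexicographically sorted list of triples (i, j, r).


Propagating the 17 rank bounds to every northwest block:

  i=1: 0 0 0 0 0 0 1
  i=2: 0 0 0 1 1 1 2
  i=3: 0 1 1 2 2 2 3
  i=4: 1 2 2 3 3 3 4
  i=5: 1 2 2 3 4 4 5
  i=6: 1 2 2 3 4 5 6
  i=7: 1 2 3 4 5 6 7

giving w = (7, 4, 2, 1, 5, 6, 3) via Δ²R.

4 SE-corners of the 12-cell Rothe diagram give Ess(w):

[(1, 6, 0), (2, 3, 0), (3, 1, 0), (6, 3, 2)]


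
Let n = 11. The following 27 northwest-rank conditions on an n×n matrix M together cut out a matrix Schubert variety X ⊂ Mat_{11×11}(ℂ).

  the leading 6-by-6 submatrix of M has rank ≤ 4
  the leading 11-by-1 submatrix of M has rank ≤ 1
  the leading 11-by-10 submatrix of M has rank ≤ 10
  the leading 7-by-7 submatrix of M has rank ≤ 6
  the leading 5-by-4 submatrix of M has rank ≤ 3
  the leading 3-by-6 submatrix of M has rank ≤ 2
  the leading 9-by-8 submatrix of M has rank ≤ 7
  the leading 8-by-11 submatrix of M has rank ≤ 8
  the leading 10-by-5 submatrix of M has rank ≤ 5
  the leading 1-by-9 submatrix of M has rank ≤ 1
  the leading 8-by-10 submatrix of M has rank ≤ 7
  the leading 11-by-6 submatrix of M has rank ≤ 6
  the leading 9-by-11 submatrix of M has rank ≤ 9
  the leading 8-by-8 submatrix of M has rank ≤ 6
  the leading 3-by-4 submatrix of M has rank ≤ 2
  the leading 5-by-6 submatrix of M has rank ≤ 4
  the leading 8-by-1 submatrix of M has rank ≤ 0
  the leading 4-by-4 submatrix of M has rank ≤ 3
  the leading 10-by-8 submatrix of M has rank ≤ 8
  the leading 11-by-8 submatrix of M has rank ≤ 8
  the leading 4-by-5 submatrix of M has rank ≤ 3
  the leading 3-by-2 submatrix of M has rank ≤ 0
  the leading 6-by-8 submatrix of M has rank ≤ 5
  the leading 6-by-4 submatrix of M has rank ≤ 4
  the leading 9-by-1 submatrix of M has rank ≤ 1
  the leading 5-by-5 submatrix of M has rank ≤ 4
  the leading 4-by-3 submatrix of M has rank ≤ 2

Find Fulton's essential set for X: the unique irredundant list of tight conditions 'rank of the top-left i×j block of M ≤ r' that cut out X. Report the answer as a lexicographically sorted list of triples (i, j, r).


Reconstructing r_w from the 27 given conditions:

  0 0 1 1 1 1 1 1 1 1 1
  0 0 1 2 2 2 2 2 2 2 2
  0 0 1 2 2 2 3 3 3 3 3
  0 1 2 3 3 3 4 4 4 4 4
  0 1 2 3 4 4 5 5 5 5 5
  0 1 2 3 4 4 5 5 6 6 6
  0 1 2 3 4 5 6 6 7 7 7
  0 1 2 3 4 5 6 6 7 7 8
  1 2 3 4 5 6 7 7 8 8 9
  1 2 3 4 5 6 7 8 9 9 10
  1 2 3 4 5 6 7 8 9 10 11

giving w = (3, 4, 7, 2, 5, 9, 6, 11, 1, 8, 10) via Δ²R.

Fulton essential set (7 of the 17 Rothe cells):

[(3, 2, 0), (3, 6, 2), (6, 6, 4), (6, 8, 5), (8, 1, 0), (8, 8, 6), (8, 10, 7)]
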